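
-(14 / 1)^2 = -196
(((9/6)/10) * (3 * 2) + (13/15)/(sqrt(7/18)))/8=9/80 + 13 * sqrt(14)/280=0.29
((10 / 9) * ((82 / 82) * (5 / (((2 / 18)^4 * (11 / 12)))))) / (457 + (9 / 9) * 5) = 72900 / 847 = 86.07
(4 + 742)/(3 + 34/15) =11190/79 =141.65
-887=-887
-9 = -9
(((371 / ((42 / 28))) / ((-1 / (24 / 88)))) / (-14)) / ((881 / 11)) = 53 / 881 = 0.06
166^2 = 27556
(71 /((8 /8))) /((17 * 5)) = 71 /85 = 0.84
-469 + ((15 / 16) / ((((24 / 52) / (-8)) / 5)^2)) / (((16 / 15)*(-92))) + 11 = -779801 / 1472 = -529.76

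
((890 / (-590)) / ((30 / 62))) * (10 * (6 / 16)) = -2759 / 236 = -11.69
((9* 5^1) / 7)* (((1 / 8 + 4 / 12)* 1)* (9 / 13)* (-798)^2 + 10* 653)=244053585 / 182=1340953.76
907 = 907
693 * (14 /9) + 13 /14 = 15105 /14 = 1078.93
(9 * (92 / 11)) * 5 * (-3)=-12420 / 11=-1129.09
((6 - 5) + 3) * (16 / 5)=64 / 5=12.80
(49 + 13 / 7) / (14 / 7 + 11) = 356 / 91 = 3.91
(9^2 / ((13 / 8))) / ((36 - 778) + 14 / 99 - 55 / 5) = -64152 / 968929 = -0.07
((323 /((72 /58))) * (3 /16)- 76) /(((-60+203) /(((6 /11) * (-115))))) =54625 /4576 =11.94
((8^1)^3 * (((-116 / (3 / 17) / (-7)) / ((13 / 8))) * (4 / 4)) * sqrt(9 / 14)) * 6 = 24231936 * sqrt(14) / 637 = 142335.33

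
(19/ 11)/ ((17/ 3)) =57/ 187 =0.30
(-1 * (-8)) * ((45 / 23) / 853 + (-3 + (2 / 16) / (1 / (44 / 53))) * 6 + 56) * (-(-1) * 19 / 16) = 381543541 / 1039807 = 366.94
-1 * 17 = -17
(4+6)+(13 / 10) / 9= 913 / 90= 10.14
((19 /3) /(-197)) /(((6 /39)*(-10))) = 247 /11820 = 0.02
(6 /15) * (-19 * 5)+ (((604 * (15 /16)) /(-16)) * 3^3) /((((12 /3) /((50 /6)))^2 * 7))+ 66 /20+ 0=-22478023 /35840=-627.18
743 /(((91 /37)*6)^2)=1017167 /298116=3.41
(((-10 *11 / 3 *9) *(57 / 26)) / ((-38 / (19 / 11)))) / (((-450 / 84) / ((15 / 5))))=-1197 / 65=-18.42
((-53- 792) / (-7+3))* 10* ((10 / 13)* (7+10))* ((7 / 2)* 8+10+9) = 1298375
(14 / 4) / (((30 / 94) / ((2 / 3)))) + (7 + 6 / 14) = 4643 / 315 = 14.74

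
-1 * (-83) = 83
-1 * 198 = -198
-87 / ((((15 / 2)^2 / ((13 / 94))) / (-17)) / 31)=397358 / 3525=112.73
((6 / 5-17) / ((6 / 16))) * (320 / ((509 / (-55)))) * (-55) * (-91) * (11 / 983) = 81595.08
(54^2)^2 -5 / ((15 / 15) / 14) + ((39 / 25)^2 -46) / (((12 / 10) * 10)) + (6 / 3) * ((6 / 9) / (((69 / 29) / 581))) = 4400461866199 / 517500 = 8503307.95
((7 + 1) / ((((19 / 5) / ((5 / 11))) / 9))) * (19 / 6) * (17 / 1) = 5100 / 11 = 463.64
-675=-675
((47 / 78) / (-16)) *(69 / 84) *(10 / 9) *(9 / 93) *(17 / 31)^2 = -1562045 / 1561525056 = -0.00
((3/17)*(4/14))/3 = 2/119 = 0.02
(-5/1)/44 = -0.11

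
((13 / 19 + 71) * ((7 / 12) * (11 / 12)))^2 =305515441 / 207936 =1469.28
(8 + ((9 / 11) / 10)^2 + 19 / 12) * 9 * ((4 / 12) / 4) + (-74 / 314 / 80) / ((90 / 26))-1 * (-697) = 48159104933 / 68389200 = 704.19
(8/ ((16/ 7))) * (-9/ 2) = -63/ 4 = -15.75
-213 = -213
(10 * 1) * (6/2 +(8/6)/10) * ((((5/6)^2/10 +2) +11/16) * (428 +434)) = 8042029/108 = 74463.23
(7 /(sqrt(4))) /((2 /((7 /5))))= 49 /20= 2.45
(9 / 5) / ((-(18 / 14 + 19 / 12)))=-756 / 1205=-0.63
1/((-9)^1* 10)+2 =179/90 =1.99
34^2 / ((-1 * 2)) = -578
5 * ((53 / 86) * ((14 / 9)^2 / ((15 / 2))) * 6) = 20776 / 3483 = 5.96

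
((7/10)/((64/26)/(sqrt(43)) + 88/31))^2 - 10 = -47461956724875871/4776811345670400 - 1516953817379 *sqrt(43)/597101418208800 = -9.95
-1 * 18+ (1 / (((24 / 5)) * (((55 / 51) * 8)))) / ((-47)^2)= -27992431 / 1555136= -18.00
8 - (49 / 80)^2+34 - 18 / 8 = 251999 / 6400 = 39.37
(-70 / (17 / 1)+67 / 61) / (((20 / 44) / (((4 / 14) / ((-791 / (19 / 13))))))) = 1308758 / 373221485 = 0.00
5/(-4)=-5/4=-1.25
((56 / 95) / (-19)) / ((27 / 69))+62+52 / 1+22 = 2208032 / 16245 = 135.92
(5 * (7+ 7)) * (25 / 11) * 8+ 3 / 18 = 84011 / 66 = 1272.89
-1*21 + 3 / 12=-83 / 4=-20.75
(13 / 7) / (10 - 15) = -13 / 35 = -0.37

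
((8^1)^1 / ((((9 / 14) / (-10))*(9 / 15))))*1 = -5600 / 27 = -207.41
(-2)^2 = 4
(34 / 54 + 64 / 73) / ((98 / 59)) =175171 / 193158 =0.91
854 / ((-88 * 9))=-427 / 396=-1.08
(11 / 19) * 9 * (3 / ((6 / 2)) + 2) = 297 / 19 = 15.63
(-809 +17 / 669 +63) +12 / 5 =-2487257 / 3345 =-743.57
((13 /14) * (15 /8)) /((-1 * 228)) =-65 /8512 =-0.01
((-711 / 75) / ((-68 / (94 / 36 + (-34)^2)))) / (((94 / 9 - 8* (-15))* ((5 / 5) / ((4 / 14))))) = 988527 / 2794120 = 0.35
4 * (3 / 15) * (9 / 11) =36 / 55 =0.65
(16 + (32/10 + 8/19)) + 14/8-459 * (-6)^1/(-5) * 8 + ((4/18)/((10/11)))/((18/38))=-134955307/30780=-4384.51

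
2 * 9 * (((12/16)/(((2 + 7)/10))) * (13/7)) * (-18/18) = -195/7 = -27.86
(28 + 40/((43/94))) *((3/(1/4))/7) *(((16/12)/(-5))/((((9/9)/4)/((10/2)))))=-317696/301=-1055.47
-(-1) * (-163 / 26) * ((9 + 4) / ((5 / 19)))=-3097 / 10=-309.70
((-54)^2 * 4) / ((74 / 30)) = 174960 / 37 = 4728.65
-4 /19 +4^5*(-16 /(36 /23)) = -1789988 /171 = -10467.77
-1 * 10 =-10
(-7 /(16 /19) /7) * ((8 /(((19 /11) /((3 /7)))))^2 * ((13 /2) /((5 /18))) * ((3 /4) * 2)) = -764478 /4655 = -164.23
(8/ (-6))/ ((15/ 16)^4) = -262144/ 151875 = -1.73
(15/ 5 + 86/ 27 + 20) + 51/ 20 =15517/ 540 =28.74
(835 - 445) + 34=424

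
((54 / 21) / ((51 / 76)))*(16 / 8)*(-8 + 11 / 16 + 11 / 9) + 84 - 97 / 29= 351796 / 10353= 33.98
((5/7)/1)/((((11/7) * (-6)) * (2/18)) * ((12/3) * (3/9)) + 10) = 45/542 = 0.08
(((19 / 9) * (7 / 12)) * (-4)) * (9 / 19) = -7 / 3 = -2.33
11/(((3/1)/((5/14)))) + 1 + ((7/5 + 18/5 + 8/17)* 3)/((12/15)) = 32593/1428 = 22.82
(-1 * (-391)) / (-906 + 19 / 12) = -4692 / 10853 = -0.43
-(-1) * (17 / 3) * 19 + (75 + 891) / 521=171181 / 1563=109.52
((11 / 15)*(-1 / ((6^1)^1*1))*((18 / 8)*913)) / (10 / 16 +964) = -10043 / 38585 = -0.26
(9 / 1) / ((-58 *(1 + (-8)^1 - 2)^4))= -1 / 42282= -0.00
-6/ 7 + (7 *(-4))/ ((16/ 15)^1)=-27.11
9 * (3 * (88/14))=1188/7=169.71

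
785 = 785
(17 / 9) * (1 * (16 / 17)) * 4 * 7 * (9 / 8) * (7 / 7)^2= 56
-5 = -5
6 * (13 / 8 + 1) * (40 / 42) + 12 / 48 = 61 / 4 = 15.25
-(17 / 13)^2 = -289 / 169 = -1.71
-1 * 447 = -447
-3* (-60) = 180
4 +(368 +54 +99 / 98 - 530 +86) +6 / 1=-1077 / 98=-10.99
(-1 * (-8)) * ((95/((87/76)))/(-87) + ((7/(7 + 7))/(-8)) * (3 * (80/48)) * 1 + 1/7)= -952451/105966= -8.99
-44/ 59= -0.75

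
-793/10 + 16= -633/10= -63.30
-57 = -57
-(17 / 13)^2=-289 / 169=-1.71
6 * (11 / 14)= 33 / 7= 4.71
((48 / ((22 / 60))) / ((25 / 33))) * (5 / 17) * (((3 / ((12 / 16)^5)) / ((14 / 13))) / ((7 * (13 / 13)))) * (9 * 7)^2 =5750784 / 17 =338281.41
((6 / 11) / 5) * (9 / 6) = 9 / 55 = 0.16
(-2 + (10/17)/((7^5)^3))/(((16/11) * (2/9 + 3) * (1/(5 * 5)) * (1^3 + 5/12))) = -299630475796259025/39789313014832283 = -7.53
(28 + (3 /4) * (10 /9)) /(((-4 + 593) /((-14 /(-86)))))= 1211 /151962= 0.01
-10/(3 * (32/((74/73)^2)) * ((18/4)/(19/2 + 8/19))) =-2580565/10935108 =-0.24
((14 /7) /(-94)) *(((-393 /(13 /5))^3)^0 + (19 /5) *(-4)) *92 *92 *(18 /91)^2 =194705856 /1946035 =100.05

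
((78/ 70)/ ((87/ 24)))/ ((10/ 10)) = 312/ 1015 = 0.31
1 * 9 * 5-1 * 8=37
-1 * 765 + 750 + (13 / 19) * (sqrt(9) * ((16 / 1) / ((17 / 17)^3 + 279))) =-9897 / 665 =-14.88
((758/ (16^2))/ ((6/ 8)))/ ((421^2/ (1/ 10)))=379/ 170151360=0.00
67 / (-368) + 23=8397 / 368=22.82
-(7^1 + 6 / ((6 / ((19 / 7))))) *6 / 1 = -408 / 7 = -58.29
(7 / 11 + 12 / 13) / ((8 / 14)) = 1561 / 572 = 2.73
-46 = -46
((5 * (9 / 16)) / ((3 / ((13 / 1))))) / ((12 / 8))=8.12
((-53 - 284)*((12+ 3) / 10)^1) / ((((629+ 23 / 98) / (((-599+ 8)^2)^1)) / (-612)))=3529818417636 / 20555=171725537.22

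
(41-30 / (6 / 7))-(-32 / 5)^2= -874 / 25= -34.96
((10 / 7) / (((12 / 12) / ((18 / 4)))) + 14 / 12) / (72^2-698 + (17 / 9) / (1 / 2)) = 957 / 565712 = 0.00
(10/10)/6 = 1/6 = 0.17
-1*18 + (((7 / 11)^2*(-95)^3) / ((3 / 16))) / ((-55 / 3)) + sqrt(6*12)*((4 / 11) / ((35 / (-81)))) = 100978.92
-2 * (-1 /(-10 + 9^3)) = 2 /719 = 0.00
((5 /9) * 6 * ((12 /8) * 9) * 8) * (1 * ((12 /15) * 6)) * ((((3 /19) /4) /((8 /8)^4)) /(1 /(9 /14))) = 5832 /133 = 43.85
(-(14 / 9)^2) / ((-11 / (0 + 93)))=20.46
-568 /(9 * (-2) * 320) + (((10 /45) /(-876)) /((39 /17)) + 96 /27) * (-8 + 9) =22470691 /6149520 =3.65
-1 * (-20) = 20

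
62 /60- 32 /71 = 1241 /2130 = 0.58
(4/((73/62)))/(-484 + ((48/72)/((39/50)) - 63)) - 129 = -601765899/4664627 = -129.01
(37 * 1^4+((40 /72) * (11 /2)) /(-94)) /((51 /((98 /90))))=3064901 /3883140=0.79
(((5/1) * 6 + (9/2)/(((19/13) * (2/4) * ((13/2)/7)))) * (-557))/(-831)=129224/5263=24.55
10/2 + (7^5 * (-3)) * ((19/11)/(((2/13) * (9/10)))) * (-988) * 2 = 41015130685/33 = 1242882748.03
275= 275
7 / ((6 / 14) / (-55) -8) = -2695 / 3083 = -0.87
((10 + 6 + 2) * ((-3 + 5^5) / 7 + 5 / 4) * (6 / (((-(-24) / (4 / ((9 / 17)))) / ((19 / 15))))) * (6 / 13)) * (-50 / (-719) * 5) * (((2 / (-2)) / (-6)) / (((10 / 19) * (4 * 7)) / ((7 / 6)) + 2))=274477325 / 7795398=35.21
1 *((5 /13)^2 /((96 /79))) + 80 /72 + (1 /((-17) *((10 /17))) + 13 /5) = 181685 /48672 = 3.73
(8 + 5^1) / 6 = 13 / 6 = 2.17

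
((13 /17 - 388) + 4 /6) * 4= -78860 /51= -1546.27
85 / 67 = 1.27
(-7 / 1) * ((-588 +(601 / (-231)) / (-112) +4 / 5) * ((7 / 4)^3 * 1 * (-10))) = -3721902163 / 16896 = -220283.04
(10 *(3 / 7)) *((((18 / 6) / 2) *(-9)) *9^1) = -3645 / 7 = -520.71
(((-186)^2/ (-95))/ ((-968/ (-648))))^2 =7852750780176/ 132135025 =59429.74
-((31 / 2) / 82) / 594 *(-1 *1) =31 / 97416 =0.00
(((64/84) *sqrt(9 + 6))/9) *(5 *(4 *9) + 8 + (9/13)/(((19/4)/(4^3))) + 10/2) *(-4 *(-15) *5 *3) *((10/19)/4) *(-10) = -1999000000 *sqrt(15)/98553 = -78557.67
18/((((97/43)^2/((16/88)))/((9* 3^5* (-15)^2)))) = 316471.47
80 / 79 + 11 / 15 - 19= -20446 / 1185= -17.25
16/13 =1.23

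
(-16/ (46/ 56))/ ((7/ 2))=-128/ 23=-5.57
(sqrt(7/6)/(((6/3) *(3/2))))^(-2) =54/7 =7.71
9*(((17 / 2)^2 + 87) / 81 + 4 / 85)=55441 / 3060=18.12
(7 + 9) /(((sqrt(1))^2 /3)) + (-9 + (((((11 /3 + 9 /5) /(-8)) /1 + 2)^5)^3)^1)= 47471633906009592909032289199 /470184984576000000000000000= 100.96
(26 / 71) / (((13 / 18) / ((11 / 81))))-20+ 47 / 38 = -453935 / 24282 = -18.69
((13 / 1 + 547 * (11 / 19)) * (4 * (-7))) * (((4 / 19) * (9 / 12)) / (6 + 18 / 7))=-306936 / 1805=-170.05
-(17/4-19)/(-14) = -59/56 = -1.05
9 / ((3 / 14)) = 42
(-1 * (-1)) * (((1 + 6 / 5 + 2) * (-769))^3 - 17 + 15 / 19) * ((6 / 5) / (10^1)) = -240055554604593 / 59375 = -4043040919.66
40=40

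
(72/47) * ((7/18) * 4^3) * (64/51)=47.85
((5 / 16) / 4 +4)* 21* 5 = 27405 / 64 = 428.20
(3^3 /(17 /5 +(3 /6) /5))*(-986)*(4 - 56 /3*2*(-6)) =-12139632 /7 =-1734233.14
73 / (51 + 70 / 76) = 2774 / 1973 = 1.41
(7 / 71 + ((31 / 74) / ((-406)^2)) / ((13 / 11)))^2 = 1232166234590127225 / 126756715070529054784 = 0.01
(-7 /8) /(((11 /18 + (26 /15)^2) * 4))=-1575 /26032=-0.06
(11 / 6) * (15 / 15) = 11 / 6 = 1.83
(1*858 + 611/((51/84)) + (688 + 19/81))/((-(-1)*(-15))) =-3514913/20655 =-170.17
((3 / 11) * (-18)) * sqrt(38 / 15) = -18 * sqrt(570) / 55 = -7.81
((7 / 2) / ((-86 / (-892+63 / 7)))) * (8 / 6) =6181 / 129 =47.91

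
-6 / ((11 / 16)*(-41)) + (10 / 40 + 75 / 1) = 136135 / 1804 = 75.46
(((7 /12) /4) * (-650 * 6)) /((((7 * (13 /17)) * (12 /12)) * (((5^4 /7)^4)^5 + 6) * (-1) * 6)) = 33911713176485100425 /1985233470127266419691380860967910848569439152508965503144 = 0.00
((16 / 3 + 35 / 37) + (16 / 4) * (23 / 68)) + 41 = 91769 / 1887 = 48.63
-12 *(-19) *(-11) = -2508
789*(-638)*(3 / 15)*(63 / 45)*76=-10711968.96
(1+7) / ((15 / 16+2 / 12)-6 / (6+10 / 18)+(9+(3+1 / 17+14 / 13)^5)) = 11943857257328256 / 1820161737442244891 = 0.01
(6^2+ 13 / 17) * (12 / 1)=7500 / 17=441.18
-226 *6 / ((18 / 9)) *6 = -4068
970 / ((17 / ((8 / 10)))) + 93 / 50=40381 / 850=47.51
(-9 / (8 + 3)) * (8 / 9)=-8 / 11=-0.73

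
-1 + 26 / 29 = -3 / 29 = -0.10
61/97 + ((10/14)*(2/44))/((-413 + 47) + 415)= 460791/731962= 0.63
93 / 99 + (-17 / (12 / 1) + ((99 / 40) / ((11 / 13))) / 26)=-321 / 880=-0.36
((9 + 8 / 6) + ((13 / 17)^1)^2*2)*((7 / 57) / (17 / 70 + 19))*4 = 19547080 / 66567393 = 0.29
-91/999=-0.09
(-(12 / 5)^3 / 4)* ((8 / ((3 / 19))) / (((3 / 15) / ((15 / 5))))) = -65664 / 25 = -2626.56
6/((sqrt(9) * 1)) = 2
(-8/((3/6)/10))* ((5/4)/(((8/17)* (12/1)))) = -425/12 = -35.42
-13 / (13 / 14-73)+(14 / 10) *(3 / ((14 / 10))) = 3209 / 1009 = 3.18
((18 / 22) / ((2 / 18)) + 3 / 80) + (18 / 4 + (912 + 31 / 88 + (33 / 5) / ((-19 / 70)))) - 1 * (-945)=30847357 / 16720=1844.94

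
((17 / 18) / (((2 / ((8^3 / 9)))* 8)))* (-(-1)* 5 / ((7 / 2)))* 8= 21760 / 567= 38.38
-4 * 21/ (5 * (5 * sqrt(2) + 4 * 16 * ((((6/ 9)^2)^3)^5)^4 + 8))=-1085026662047514146531536199709969578959671642169244565007805569698883632013544674065351925603903561077495621078924624/ 113023610629949390269147778460329548557148098561690316268139111627820699604436881078117892817355679405972435468852835 + 135628332755939268315639443133561200417499668185138277910817008014652615479125351023184188743960395959452752573257642 * sqrt(2)/ 22604722125989878053829555692065909711429619712338063253627822325564139920887376215623578563471135881194487093770567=-1.11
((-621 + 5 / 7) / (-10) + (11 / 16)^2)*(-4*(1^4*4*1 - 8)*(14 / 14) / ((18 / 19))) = 10640209 / 10080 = 1055.58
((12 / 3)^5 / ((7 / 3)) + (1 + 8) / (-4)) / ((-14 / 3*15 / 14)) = -2445 / 28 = -87.32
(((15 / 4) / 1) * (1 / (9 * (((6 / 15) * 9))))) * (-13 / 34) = -325 / 7344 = -0.04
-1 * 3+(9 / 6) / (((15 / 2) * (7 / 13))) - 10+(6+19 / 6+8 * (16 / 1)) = 26153 / 210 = 124.54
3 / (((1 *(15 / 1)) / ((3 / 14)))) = 3 / 70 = 0.04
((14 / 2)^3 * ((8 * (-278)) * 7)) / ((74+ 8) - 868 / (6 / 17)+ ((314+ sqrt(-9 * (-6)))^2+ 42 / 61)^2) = -0.00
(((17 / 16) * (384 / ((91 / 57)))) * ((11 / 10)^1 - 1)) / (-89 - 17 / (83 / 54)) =-965124 / 3778775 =-0.26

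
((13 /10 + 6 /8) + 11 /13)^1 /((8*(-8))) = -753 /16640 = -0.05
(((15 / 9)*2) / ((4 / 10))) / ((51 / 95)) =2375 / 153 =15.52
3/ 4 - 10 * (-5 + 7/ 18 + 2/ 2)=1327/ 36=36.86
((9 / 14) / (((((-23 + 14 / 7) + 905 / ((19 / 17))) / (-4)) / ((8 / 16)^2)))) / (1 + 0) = -171 / 209804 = -0.00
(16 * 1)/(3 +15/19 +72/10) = 380/261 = 1.46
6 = 6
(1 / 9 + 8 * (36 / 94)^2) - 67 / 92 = 1017377 / 1829052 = 0.56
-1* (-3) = 3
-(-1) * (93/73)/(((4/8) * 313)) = 186/22849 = 0.01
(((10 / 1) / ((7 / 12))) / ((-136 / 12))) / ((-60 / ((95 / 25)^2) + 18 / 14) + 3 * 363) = -0.00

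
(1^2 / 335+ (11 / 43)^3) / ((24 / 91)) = 5976334 / 79904535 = 0.07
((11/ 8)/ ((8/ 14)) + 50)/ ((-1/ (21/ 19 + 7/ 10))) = -94.61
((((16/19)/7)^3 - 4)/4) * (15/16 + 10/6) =-97983875/37642192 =-2.60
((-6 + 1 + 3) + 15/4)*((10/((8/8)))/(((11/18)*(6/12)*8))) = 315/44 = 7.16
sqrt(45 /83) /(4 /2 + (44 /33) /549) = 4941 * sqrt(415) /273734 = 0.37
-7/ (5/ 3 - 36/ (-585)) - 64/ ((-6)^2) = -17677/ 3033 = -5.83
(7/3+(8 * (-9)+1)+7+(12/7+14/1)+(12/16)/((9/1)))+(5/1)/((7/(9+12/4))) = -3133/84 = -37.30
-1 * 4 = -4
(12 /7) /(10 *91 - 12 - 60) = 6 /2933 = 0.00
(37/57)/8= 37/456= 0.08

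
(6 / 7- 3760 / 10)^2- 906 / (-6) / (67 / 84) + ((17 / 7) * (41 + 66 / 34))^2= 498349508 / 3283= 151796.99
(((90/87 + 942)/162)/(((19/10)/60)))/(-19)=-911600/94221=-9.68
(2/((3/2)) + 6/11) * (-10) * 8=-4960/33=-150.30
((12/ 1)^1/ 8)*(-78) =-117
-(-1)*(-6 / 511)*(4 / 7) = -24 / 3577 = -0.01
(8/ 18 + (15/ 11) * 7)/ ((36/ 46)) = 22747/ 1782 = 12.76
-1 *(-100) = 100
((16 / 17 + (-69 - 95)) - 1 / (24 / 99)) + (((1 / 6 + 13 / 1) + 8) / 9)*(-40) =-959339 / 3672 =-261.26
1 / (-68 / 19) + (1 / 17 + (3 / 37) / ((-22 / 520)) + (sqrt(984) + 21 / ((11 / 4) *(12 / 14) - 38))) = -37650099 / 13810324 + 2 *sqrt(246) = 28.64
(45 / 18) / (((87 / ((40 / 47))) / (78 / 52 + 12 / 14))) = 550 / 9541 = 0.06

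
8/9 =0.89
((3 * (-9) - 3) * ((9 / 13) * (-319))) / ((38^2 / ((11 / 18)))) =52635 / 18772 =2.80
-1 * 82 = -82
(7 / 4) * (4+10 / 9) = 161 / 18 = 8.94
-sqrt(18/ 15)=-sqrt(30)/ 5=-1.10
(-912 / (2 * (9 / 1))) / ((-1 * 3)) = 16.89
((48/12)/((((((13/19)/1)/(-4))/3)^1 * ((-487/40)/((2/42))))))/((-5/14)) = -4864/6331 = -0.77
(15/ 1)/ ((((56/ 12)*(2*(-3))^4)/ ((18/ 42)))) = 5/ 4704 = 0.00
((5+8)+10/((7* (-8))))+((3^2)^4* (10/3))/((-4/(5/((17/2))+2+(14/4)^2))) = -77221699/952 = -81115.23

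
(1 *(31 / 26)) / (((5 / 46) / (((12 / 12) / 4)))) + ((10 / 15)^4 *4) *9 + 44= 126017 / 2340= 53.85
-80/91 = -0.88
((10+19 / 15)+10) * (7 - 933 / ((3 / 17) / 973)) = -547004612 / 5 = -109400922.40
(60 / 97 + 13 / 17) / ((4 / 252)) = 143703 / 1649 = 87.15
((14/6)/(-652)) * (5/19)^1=-35/37164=-0.00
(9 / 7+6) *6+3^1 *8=474 / 7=67.71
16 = 16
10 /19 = 0.53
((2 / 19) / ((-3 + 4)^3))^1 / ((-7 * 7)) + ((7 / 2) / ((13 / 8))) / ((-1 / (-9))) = 234586 / 12103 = 19.38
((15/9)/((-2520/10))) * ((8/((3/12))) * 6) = -80/63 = -1.27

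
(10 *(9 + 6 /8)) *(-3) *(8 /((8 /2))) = -585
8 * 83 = 664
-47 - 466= -513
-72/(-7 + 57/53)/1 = 1908/157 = 12.15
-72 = -72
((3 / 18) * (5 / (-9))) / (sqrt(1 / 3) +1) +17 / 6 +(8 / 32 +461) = 5 * sqrt(3) / 108 +8351 / 18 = 464.02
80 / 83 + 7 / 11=1461 / 913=1.60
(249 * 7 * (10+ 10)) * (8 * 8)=2231040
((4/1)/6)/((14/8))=8/21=0.38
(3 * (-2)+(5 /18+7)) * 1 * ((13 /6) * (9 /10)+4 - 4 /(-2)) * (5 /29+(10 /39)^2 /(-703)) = 1.75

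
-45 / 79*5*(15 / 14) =-3375 / 1106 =-3.05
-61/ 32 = -1.91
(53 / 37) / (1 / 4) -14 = -306 / 37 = -8.27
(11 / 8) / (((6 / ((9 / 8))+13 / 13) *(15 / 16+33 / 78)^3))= 37120512 / 430638553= 0.09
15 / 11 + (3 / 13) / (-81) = 5254 / 3861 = 1.36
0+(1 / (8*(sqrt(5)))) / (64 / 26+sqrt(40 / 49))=-1183*sqrt(2) / 173664+637*sqrt(5) / 54270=0.02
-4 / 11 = -0.36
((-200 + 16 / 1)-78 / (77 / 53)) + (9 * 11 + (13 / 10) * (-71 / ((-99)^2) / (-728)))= -761199049 / 5488560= -138.69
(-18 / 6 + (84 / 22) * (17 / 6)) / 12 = 43 / 66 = 0.65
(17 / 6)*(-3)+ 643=1269 / 2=634.50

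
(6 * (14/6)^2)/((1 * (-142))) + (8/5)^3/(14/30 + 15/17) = 642557/228975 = 2.81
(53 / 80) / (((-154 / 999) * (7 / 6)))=-158841 / 43120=-3.68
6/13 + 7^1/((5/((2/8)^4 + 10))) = 240731/16640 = 14.47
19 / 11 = 1.73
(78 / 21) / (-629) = -0.01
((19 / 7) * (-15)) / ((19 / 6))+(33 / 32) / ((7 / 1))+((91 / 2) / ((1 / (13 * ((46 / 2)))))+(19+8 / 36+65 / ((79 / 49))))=2174165239 / 159264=13651.33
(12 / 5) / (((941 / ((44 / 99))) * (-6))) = -8 / 42345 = -0.00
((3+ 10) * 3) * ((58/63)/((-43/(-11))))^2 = 5291572/2446227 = 2.16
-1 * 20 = -20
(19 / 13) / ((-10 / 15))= -57 / 26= -2.19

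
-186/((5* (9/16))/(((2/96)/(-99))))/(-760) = -31/1692900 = -0.00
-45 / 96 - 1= -1.47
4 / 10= 2 / 5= 0.40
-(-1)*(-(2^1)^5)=-32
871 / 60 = 14.52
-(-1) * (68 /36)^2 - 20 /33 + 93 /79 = 291344 /70389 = 4.14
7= 7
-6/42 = -1/7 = -0.14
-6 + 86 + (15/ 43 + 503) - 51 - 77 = 19580/ 43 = 455.35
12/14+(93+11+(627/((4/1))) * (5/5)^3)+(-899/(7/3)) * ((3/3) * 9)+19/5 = -448303/140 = -3202.16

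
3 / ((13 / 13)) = 3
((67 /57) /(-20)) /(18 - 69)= 67 /58140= 0.00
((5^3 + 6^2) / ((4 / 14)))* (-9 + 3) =-3381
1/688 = 0.00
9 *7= 63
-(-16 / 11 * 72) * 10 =11520 / 11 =1047.27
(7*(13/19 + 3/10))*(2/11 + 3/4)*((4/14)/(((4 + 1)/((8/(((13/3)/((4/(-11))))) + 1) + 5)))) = 265557/135850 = 1.95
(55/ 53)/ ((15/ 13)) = 143/ 159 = 0.90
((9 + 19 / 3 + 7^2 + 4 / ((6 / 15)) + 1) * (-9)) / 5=-678 / 5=-135.60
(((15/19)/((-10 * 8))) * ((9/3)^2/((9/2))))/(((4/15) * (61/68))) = -765/9272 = -0.08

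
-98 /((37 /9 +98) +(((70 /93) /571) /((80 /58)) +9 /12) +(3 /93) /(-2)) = -31224564 /32768567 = -0.95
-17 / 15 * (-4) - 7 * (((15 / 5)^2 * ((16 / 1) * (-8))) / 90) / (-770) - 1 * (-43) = 47.42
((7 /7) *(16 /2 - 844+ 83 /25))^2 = 433347489 /625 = 693355.98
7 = 7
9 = 9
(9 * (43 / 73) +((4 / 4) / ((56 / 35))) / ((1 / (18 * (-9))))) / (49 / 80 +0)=-560340 / 3577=-156.65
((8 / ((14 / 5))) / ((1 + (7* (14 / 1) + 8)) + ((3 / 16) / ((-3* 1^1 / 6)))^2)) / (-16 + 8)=-160 / 47999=-0.00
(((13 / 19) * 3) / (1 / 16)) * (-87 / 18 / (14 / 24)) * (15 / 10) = -54288 / 133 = -408.18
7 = 7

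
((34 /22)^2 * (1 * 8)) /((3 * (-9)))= -2312 /3267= -0.71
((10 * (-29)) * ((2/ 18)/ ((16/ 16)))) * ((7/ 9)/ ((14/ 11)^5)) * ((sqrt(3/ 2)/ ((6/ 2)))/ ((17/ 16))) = -23352395 * sqrt(6)/ 19837062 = -2.88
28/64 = 7/16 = 0.44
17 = 17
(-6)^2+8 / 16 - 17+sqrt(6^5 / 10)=39 / 2+36 * sqrt(15) / 5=47.39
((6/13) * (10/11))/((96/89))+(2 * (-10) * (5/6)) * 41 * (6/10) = -468595/1144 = -409.61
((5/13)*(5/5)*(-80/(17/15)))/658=-3000/72709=-0.04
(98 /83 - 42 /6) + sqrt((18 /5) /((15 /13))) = -483 /83 + sqrt(78) /5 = -4.05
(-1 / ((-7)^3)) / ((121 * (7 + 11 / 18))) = 18 / 5685911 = 0.00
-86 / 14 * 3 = -129 / 7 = -18.43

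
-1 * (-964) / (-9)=-964 / 9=-107.11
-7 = -7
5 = 5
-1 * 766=-766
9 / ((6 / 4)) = 6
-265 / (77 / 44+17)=-212 / 15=-14.13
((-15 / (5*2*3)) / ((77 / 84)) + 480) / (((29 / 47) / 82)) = 20325996 / 319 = 63717.86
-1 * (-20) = 20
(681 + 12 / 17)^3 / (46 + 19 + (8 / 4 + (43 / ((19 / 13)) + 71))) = 29572734859911 / 15628253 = 1892261.08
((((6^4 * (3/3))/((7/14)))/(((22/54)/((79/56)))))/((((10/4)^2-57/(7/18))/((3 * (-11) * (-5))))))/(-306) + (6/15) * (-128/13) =132637592/4341545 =30.55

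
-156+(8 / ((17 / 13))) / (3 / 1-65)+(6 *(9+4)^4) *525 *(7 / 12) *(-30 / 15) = -55314884989 / 527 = -104961831.10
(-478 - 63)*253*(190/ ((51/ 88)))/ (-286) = 104023480/ 663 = 156898.16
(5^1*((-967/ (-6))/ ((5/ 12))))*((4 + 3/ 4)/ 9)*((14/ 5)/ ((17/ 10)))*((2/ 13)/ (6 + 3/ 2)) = 1028888/ 29835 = 34.49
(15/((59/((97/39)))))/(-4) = -485/3068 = -0.16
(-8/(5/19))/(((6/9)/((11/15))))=-836/25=-33.44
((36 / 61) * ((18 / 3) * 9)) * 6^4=2519424 / 61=41302.03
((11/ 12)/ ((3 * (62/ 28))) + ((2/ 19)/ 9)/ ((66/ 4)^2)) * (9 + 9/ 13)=11155921/ 8338473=1.34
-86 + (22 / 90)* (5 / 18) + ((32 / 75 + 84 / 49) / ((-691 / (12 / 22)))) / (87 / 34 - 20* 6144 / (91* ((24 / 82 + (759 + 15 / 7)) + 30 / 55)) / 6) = -22282731715063093279 / 259304013606433950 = -85.93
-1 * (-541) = 541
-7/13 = -0.54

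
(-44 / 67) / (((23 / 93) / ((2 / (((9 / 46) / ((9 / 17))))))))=-16368 / 1139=-14.37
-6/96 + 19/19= 0.94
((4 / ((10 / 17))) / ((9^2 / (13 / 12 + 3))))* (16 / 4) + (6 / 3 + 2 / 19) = 80254 / 23085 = 3.48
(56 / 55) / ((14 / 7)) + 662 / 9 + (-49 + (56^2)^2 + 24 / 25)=24340442011 / 2475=9834522.02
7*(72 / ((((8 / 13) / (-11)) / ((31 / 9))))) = -31031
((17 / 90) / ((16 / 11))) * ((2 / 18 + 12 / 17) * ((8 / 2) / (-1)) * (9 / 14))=-275 / 1008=-0.27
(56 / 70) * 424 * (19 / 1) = 32224 / 5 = 6444.80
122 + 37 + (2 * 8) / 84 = 3343 / 21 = 159.19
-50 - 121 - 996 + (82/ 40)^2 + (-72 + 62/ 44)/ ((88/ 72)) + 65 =-1155.55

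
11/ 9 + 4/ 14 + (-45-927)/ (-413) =14353/ 3717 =3.86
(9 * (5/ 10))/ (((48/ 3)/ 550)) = 2475/ 16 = 154.69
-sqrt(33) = -5.74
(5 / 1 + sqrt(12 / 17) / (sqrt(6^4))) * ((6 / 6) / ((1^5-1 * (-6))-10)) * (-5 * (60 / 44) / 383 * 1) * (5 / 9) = 125 * sqrt(51) / 11602602 + 625 / 37917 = 0.02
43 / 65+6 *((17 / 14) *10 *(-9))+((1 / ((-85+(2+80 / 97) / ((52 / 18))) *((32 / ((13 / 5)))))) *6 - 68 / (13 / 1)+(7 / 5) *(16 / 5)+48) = -334872787163 / 550950400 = -607.81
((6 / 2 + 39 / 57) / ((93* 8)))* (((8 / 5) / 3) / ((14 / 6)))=2 / 1767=0.00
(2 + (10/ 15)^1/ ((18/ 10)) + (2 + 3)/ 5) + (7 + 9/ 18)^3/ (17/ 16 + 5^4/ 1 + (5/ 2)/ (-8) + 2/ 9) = 984299/ 243378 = 4.04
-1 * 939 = -939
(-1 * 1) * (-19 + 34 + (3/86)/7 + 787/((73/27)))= -13451307/43946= -306.09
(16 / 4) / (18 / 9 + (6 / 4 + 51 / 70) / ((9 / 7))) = 15 / 14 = 1.07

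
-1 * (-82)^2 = -6724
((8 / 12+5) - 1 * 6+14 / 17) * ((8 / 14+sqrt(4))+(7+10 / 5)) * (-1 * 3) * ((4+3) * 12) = -1429.41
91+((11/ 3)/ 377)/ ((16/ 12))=137239/ 1508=91.01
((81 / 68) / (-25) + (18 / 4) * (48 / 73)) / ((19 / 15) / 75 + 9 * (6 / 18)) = 16257915 / 16847816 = 0.96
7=7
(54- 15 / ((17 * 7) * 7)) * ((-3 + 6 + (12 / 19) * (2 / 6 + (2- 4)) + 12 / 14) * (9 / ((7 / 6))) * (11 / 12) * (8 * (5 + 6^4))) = 8641223312436 / 775523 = 11142446.21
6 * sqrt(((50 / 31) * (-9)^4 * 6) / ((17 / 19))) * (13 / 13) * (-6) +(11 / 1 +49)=60- 29160 * sqrt(30039) / 527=-9530.02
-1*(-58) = 58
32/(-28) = -8/7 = -1.14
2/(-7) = -2/7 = -0.29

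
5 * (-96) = -480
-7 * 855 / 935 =-1197 / 187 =-6.40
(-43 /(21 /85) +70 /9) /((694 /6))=-10475 /7287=-1.44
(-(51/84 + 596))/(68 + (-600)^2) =-16705/10081904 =-0.00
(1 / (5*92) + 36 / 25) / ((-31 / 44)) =-1177 / 575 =-2.05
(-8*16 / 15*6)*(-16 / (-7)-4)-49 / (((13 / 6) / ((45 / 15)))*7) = 35526 / 455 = 78.08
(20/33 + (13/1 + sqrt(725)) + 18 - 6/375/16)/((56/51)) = 255 * sqrt(29)/56 + 17730439/616000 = 53.30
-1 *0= 0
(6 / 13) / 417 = 2 / 1807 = 0.00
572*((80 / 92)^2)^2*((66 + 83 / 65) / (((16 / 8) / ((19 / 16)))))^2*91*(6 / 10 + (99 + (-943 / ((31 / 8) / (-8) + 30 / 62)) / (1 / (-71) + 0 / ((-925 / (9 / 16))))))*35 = -220782666567812237.85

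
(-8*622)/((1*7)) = -4976/7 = -710.86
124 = 124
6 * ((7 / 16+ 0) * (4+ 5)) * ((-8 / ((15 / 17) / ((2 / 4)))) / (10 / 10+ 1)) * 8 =-428.40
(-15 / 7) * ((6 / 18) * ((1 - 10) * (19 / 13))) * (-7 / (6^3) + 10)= 204535 / 2184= 93.65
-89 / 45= -1.98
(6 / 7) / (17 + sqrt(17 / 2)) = 4 / 77 - 2 *sqrt(34) / 1309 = 0.04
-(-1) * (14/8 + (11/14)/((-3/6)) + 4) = 4.18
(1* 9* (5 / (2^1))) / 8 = 45 / 16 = 2.81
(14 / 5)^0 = 1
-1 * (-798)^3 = 508169592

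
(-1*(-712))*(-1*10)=-7120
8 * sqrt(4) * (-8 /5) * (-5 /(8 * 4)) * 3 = 12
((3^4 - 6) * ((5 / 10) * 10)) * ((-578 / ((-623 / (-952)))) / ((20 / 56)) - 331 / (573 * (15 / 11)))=-47302604425 / 50997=-927556.61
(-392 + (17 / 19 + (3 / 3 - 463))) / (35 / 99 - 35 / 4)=6418764 / 63175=101.60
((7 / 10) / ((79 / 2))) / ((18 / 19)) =133 / 7110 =0.02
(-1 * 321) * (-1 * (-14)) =-4494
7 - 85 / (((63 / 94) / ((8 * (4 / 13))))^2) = -764390113 / 670761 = -1139.59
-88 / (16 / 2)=-11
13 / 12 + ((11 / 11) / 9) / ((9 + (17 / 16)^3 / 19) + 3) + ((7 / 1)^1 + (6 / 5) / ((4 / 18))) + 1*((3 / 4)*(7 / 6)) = 4855775329 / 337968360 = 14.37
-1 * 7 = -7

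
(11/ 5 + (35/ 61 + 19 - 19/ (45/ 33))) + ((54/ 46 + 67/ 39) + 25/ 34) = 35556763/ 3100630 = 11.47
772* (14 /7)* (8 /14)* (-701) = -4329376 /7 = -618482.29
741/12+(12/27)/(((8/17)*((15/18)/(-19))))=2413/60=40.22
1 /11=0.09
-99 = -99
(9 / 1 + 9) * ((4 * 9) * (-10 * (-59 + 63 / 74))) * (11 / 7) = 153358920 / 259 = 592119.38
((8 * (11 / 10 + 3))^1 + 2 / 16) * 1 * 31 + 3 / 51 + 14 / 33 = 22914787 / 22440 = 1021.16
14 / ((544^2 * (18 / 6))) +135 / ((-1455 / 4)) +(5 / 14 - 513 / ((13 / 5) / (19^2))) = -279095920997795 / 3918340608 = -71228.09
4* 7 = 28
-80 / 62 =-40 / 31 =-1.29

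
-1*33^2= -1089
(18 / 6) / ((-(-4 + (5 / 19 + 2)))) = 19 / 11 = 1.73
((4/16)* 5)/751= 0.00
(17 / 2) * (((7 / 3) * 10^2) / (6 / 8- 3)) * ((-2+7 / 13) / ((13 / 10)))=4522000 / 4563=991.01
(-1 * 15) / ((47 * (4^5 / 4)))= -15 / 12032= -0.00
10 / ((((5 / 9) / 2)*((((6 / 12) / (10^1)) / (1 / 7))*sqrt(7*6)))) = 120*sqrt(42) / 49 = 15.87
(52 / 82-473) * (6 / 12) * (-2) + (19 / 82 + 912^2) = 68241761 / 82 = 832216.60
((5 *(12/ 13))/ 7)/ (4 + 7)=60/ 1001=0.06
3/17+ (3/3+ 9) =173/17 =10.18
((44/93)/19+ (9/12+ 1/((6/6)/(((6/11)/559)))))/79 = 33720481/3433429428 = 0.01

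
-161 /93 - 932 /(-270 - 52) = 17417 /14973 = 1.16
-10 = -10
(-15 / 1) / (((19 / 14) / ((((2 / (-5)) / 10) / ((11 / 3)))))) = 126 / 1045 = 0.12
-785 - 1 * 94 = -879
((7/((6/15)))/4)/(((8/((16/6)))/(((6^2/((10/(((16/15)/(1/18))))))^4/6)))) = 5547795.83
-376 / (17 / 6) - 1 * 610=-12626 / 17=-742.71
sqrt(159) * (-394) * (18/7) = -7092 * sqrt(159)/7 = -12775.25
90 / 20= 9 / 2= 4.50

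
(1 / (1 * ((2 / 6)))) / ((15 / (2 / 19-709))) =-13469 / 95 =-141.78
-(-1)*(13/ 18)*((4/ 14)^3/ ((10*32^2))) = 13/ 7902720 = 0.00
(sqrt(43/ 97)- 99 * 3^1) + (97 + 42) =-158 + sqrt(4171)/ 97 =-157.33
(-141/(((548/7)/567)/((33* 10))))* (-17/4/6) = 523253115/2192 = 238710.36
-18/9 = -2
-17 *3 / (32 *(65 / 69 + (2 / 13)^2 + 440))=-594711 / 164547232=-0.00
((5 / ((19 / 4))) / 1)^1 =20 / 19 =1.05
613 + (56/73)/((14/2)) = 44757/73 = 613.11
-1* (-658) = 658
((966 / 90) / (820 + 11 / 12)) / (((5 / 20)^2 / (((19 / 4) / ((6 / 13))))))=318136 / 147765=2.15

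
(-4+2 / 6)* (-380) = 4180 / 3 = 1393.33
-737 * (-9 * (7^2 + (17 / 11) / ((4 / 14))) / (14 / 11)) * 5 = 5671215 / 4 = 1417803.75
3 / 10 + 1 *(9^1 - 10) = -7 / 10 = -0.70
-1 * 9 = -9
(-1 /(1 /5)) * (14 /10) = -7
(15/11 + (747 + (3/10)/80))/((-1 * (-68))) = 6585633/598400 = 11.01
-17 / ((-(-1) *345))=-17 / 345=-0.05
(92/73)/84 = 0.02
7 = 7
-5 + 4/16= -4.75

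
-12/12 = -1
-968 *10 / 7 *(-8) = 11062.86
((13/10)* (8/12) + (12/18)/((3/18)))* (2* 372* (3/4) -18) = 2628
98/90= 49/45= 1.09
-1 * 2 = -2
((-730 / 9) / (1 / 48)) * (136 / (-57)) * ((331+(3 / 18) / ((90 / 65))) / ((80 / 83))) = 14733961132 / 4617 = 3191241.31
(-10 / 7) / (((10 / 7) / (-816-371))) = 1187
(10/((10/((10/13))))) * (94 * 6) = 5640/13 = 433.85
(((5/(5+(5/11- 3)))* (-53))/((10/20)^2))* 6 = -23320/9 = -2591.11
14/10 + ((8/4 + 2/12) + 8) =347/30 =11.57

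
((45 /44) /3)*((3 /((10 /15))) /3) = 45 /88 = 0.51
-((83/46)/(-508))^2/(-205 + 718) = -6889/280130536512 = -0.00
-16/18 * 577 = -4616/9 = -512.89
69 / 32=2.16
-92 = -92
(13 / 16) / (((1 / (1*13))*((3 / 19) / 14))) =936.54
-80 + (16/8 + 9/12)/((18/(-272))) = -1094/9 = -121.56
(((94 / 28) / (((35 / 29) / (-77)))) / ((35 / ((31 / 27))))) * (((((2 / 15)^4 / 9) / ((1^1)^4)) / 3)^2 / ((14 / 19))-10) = 30393161649999276997 / 432569100673828125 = 70.26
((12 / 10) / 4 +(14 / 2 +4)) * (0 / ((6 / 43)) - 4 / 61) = -226 / 305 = -0.74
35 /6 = 5.83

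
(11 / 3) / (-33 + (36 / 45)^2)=-275 / 2427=-0.11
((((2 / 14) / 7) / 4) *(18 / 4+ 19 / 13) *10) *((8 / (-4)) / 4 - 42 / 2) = -33325 / 5096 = -6.54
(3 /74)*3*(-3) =-0.36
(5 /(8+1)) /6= 5 /54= 0.09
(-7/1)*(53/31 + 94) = -20769/31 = -669.97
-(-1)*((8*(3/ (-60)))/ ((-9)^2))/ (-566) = 1/ 114615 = 0.00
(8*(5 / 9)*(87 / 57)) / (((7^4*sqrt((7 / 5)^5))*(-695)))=-0.00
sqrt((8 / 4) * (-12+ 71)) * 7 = 7 * sqrt(118) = 76.04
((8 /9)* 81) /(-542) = -36 /271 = -0.13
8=8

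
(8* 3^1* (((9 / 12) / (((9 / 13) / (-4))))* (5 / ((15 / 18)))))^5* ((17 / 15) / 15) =-178701978304512 / 25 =-7148079132180.48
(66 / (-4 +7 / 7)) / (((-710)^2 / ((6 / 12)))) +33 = 16635289 / 504100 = 33.00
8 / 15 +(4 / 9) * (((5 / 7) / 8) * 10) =293 / 315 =0.93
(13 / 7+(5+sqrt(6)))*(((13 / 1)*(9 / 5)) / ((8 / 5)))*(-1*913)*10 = -6409260 / 7 - 534105*sqrt(6) / 4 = -1242679.75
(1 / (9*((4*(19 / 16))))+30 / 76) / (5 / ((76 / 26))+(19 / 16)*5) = 1144 / 20925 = 0.05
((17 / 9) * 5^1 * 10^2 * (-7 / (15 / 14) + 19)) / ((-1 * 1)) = -317900 / 27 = -11774.07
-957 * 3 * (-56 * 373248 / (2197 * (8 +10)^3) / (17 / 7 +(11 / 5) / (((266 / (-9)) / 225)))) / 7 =-391007232 / 8368373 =-46.72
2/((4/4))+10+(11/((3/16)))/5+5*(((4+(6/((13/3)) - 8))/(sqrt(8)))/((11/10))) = 19.53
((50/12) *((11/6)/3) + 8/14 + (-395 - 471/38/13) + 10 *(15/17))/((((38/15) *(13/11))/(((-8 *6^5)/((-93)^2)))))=207627515040/225062201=922.53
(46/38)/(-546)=-23/10374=-0.00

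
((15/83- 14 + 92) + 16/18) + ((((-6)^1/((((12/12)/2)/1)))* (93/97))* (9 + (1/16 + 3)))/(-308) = 7098727469/89269488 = 79.52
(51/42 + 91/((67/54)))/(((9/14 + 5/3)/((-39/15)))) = -545493/6499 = -83.93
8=8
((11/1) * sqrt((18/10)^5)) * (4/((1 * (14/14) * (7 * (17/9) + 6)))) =96228 * sqrt(5)/21625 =9.95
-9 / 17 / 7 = -9 / 119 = -0.08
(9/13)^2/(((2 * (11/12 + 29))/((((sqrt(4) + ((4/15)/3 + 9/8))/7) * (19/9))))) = 5073/653380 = 0.01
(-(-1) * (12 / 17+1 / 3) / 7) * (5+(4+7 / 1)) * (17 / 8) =106 / 21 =5.05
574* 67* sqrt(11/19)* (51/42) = 46699* sqrt(209)/19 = 35532.61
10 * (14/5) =28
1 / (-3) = -1 / 3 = -0.33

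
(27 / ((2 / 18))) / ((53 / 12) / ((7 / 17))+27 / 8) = 40824 / 2369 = 17.23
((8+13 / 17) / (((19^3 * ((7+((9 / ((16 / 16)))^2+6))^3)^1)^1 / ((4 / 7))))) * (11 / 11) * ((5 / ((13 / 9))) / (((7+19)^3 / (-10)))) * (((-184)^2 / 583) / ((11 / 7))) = -0.00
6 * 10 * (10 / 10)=60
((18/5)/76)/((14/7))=9/380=0.02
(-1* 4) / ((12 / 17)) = -17 / 3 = -5.67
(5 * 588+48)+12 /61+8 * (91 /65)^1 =914816 /305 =2999.40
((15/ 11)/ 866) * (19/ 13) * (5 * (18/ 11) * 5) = 64125/ 681109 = 0.09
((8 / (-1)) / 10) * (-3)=12 / 5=2.40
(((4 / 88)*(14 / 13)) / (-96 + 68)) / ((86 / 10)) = -0.00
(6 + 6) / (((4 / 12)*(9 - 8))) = 36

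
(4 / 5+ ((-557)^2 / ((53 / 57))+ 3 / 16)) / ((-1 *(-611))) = 1414739627 / 2590640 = 546.10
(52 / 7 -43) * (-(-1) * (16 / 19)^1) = -3984 / 133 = -29.95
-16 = -16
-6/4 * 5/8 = -15/16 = -0.94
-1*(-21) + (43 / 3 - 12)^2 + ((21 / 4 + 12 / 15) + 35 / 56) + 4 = 13363 / 360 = 37.12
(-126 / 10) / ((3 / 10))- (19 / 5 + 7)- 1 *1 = -269 / 5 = -53.80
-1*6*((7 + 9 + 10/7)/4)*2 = -366/7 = -52.29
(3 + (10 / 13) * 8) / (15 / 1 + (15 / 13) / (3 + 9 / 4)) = 0.60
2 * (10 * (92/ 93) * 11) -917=-65041/ 93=-699.37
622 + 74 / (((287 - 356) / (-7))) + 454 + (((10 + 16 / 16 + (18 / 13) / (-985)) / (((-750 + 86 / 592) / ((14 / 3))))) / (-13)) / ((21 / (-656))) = 8285677308109078 / 7648250905035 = 1083.34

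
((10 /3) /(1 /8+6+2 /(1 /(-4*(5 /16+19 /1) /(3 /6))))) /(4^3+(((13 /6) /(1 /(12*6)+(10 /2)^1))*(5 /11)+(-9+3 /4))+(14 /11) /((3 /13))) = -1270720 /7096402441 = -0.00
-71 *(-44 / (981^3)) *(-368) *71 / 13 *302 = -2.01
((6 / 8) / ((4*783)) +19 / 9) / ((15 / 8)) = 2939 / 2610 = 1.13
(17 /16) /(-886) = -17 /14176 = -0.00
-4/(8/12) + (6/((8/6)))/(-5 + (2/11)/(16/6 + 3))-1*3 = -18405/1858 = -9.91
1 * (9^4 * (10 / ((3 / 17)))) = 371790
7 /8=0.88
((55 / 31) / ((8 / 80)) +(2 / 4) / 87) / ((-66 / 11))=-95731 / 32364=-2.96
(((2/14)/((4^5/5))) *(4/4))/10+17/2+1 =9.50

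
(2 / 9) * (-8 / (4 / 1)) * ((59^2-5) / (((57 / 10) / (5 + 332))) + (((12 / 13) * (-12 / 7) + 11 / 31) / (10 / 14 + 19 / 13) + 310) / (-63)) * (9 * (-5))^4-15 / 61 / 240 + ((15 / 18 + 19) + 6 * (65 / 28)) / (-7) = -348150563654581776749 / 929555088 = -374534622153.11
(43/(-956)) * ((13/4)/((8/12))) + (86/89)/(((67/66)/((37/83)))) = 776175843/3785216992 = 0.21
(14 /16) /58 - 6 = -2777 /464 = -5.98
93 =93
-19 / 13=-1.46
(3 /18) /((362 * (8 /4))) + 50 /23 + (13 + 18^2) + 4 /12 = 11306957 /33304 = 339.51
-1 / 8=-0.12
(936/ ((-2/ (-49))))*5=114660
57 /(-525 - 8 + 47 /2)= -114 /1019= -0.11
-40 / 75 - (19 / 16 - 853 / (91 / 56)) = 1632391 / 3120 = 523.20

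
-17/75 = -0.23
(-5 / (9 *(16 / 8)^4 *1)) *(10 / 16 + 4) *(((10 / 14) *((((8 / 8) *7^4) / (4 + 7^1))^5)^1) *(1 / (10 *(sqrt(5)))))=-421759121858806291 *sqrt(5) / 371061504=-2541578839.20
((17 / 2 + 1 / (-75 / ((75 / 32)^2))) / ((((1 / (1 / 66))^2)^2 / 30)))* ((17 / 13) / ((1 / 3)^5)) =6601185 / 1559207936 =0.00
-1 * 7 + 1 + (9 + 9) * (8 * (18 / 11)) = 2526 / 11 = 229.64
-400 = -400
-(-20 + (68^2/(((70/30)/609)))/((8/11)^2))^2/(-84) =83299007595241/1344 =61978428270.27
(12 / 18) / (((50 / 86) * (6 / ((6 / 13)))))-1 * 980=-955414 / 975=-979.91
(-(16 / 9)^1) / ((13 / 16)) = -2.19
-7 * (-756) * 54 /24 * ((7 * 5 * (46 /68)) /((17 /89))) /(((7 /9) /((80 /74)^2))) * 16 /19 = 14039210304000 /7517179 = 1867616.87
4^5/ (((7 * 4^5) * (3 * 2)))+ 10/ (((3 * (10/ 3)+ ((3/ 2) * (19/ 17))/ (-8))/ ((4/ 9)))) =160309/ 335538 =0.48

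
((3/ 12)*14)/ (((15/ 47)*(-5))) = -329/ 150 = -2.19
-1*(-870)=870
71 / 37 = 1.92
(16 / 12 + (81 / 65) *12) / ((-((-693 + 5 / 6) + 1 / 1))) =6352 / 269555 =0.02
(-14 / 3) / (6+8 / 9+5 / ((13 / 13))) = -42 / 107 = -0.39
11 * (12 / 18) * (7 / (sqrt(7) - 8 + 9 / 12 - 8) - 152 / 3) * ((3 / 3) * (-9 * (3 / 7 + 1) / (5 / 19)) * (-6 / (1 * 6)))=-154295504 / 8421 - 13376 * sqrt(7) / 1203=-18352.12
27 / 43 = 0.63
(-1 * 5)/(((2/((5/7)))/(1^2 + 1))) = -3.57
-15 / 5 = -3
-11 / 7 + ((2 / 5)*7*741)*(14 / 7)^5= 2323721 / 35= 66392.03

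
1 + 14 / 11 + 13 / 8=343 / 88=3.90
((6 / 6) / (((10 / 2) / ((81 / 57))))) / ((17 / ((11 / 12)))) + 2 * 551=7119019 / 6460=1102.02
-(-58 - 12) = 70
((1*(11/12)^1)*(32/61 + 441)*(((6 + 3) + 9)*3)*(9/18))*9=23997303/244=98349.60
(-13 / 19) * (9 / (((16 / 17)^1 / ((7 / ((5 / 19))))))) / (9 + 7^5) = -13923 / 1345280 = -0.01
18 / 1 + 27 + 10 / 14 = 320 / 7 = 45.71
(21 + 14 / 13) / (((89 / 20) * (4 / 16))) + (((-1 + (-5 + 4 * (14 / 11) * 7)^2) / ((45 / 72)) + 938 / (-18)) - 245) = 7703929502 / 6299865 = 1222.87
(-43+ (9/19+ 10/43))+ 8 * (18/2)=24270/817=29.71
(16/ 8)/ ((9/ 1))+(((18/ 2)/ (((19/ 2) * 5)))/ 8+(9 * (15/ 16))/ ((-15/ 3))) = -19721/ 13680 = -1.44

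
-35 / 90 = -7 / 18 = -0.39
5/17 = 0.29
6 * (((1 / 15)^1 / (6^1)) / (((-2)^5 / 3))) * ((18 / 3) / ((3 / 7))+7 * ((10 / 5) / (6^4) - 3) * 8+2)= 2461 / 2592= 0.95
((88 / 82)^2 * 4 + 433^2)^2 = 99336385631623009 / 2825761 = 35153852584.00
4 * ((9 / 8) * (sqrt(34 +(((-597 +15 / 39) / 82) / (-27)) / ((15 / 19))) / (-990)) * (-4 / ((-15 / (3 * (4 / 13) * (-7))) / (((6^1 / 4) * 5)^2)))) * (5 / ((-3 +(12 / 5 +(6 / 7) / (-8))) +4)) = 1960 * sqrt(4938972545) / 35136959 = 3.92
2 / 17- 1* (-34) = 580 / 17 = 34.12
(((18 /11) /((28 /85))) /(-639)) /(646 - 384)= -85 /2864708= -0.00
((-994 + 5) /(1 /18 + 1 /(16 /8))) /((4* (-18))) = 989 /40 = 24.72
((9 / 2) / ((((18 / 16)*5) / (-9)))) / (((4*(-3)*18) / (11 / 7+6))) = 53 / 210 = 0.25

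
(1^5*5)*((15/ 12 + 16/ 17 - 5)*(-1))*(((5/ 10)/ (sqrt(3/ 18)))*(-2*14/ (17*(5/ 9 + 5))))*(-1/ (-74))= -12033*sqrt(6)/ 427720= -0.07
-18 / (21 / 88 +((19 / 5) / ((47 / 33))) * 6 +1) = -1.04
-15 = -15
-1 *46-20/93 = -4298/93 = -46.22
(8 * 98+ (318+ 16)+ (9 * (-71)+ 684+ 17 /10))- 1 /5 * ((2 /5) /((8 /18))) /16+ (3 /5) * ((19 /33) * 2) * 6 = 10285741 /8800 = 1168.83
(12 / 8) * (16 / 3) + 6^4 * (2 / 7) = 2648 / 7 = 378.29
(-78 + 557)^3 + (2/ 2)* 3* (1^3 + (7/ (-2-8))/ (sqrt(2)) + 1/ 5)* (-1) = 21* sqrt(2)/ 20 + 549511177/ 5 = 109902236.88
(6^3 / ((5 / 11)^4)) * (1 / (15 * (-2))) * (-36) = 18974736 / 3125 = 6071.92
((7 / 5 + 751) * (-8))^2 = 905769216 / 25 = 36230768.64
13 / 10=1.30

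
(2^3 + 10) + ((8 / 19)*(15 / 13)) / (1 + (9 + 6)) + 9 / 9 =9401 / 494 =19.03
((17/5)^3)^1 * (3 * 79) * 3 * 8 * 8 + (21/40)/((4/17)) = 7153965789/4000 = 1788491.45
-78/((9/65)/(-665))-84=1123598/3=374532.67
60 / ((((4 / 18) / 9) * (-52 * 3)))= -405 / 26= -15.58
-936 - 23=-959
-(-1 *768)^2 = -589824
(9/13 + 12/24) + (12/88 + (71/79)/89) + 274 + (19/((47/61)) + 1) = 14223782393/47255351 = 301.00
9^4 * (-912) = -5983632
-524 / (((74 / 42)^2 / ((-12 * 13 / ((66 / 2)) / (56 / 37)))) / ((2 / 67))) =429156 / 27269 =15.74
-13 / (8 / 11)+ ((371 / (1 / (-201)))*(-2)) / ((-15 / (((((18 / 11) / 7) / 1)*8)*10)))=-16364581 / 88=-185961.15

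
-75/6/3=-25/6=-4.17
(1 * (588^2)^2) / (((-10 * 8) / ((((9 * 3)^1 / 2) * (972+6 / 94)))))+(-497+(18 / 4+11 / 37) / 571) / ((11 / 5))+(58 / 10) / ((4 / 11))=-856714733868494996761 / 43690636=-19608657879654.01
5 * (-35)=-175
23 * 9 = 207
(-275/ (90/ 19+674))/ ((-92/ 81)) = 423225/ 1186432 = 0.36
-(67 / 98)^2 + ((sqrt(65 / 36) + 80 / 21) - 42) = -1113811 / 28812 + sqrt(65) / 6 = -37.31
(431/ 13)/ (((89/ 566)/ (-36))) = -7590.37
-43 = -43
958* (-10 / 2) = -4790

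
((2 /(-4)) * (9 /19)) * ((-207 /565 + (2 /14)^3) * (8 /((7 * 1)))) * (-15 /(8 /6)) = -5705316 /5154947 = -1.11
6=6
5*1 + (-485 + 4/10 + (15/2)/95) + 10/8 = -181743/380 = -478.27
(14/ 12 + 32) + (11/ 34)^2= 115385/ 3468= 33.27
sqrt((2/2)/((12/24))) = sqrt(2) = 1.41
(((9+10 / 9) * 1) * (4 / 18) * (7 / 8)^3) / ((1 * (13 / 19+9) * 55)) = 593047 / 209848320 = 0.00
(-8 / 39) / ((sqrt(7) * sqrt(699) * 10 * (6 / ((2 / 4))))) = -sqrt(4893) / 2862405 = -0.00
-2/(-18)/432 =1/3888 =0.00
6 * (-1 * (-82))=492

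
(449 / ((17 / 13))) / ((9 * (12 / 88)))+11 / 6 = 258511 / 918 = 281.60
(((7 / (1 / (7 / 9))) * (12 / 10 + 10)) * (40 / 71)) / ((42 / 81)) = 4704 / 71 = 66.25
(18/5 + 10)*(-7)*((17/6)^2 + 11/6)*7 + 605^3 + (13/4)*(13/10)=79717880801/360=221438557.78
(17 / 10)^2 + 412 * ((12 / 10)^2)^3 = 77069713 / 62500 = 1233.12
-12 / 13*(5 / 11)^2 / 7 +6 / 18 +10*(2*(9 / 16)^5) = 12403366069 / 8659402752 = 1.43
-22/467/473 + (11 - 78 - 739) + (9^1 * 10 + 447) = -269.00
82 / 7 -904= -6246 / 7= -892.29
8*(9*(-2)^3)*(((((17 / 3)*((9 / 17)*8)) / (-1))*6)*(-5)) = -414720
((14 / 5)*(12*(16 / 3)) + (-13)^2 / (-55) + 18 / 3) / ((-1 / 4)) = -40068 / 55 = -728.51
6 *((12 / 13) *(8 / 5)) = 576 / 65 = 8.86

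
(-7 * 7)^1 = -49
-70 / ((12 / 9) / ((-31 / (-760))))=-651 / 304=-2.14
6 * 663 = 3978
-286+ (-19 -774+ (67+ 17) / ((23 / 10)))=-23977 / 23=-1042.48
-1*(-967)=967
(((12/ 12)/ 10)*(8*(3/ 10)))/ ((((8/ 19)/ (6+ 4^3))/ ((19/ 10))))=7581/ 100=75.81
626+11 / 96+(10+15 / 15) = 61163 / 96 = 637.11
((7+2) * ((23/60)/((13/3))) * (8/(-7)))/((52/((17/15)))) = -1173/59150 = -0.02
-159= -159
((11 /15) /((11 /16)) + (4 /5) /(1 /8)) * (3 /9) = 112 /45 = 2.49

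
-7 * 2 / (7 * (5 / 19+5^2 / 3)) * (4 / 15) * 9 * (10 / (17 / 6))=-8208 / 4165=-1.97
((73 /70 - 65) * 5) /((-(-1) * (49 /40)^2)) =-3581600 /16807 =-213.10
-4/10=-2/5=-0.40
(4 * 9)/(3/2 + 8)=72/19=3.79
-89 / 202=-0.44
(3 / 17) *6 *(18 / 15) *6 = 648 / 85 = 7.62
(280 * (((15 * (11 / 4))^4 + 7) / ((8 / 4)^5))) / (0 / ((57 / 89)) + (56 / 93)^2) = 32053298523165 / 458752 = 69870645.85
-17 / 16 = -1.06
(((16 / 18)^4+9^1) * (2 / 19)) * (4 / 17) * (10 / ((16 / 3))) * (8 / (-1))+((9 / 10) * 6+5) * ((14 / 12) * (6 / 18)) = 1655998 / 3532005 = 0.47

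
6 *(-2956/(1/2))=-35472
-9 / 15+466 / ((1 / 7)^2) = 114167 / 5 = 22833.40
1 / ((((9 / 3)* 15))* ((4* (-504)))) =-1 / 90720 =-0.00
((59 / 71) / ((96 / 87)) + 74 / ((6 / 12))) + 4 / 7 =2374857 / 15904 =149.32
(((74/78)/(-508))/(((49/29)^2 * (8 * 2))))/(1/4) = -31117/190274448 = -0.00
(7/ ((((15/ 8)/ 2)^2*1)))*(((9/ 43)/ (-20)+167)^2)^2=2977480084367918507287/ 480768890625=6193162957.15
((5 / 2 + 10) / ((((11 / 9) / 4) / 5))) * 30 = 6136.36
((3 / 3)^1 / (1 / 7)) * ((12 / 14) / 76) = 3 / 38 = 0.08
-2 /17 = -0.12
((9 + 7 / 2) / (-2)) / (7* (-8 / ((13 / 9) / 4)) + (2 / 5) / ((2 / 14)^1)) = 1625 / 39592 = 0.04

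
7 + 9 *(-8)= -65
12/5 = 2.40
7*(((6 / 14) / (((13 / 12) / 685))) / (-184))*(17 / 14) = -104805 / 8372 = -12.52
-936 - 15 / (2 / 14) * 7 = -1671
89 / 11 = 8.09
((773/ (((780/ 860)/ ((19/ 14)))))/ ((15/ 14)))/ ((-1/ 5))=-631541/ 117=-5397.79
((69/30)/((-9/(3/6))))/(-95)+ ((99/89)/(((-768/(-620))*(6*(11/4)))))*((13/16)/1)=8876141/194803200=0.05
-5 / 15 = -1 / 3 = -0.33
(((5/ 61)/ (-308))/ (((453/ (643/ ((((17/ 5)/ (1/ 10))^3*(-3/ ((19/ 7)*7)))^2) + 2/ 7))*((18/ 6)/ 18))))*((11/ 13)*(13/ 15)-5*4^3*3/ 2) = 28558923166423/ 59164986472276608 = 0.00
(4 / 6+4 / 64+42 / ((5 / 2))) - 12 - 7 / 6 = 349 / 80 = 4.36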